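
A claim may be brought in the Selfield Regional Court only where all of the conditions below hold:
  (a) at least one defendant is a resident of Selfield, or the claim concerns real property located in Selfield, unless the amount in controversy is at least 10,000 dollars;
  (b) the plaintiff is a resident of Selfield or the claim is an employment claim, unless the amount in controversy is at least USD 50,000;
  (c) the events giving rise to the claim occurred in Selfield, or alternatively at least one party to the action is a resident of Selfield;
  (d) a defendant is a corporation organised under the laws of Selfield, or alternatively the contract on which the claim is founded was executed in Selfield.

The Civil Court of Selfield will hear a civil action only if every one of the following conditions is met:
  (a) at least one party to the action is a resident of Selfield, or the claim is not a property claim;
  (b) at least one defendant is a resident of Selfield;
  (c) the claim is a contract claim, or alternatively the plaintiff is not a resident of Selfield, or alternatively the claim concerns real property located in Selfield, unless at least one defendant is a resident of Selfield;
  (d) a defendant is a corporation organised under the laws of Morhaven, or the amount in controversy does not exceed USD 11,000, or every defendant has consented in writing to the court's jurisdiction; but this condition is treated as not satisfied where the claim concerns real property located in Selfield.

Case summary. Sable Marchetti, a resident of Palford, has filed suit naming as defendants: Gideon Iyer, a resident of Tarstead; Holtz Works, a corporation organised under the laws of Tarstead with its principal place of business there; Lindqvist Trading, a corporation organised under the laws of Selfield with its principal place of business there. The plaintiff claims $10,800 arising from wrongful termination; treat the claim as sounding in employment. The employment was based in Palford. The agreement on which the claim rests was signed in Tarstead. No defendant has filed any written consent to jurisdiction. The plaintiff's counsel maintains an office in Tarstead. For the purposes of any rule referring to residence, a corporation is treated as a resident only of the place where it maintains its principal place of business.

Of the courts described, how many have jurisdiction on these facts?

2

The Selfield Regional Court:
  (a) Lindqvist Trading resides in Selfield, so this disjunct is met. Met.
  (b) The claim is an employment claim, which satisfies one of the alternatives. Condition met.
  (c) Lindqvist Trading resides in Selfield — that alternative is enough. Met.
  (d) Lindqvist Trading is organised under the laws of Selfield, which satisfies one of the alternatives. Met.
  → Jurisdiction lies.
The Civil Court of Selfield:
  (a) Lindqvist Trading resides in Selfield, which satisfies one of the alternatives. Condition met.
  (b) Lindqvist Trading resides in Selfield. Condition met.
  (c) The plaintiff resides in Palford, which is not Selfield, so this disjunct is met. Satisfied.
  (d) The amount in controversy is USD 10,800, within the $11,000 ceiling, so one alternative holds. The carve-out does not apply: the claim does not concern real property. Met.
  → Jurisdiction lies.
Courts with jurisdiction: the Selfield Regional Court, the Civil Court of Selfield — 2 in total.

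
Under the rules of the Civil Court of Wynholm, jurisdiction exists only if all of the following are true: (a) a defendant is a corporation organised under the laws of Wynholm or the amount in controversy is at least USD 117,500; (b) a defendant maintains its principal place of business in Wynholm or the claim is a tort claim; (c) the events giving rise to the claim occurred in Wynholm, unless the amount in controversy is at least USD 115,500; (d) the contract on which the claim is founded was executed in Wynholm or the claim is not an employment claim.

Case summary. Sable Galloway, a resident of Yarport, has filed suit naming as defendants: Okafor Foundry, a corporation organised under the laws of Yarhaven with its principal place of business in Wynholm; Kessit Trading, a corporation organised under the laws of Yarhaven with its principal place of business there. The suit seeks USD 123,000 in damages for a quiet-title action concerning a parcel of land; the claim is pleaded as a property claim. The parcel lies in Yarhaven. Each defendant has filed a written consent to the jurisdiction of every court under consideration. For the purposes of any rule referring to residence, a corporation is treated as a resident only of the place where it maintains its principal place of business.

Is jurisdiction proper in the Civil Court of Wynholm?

Yes

The Civil Court of Wynholm:
  (a) The amount in controversy is $123,000, which meets the 117,500 dollars floor, which satisfies one of the alternatives. Condition met.
  (b) Okafor Foundry has its principal place of business in Wynholm, so this disjunct is met. Condition met.
  (c) The operative events occurred in Yarhaven, not Wynholm. However, the amount in controversy is USD 123,000, which meets the 115,500 dollars floor, so the 'unless' proviso supplies this condition. Condition met.
  (d) The claim is a property claim, not an employment claim, so this disjunct is met. Met.
  → Jurisdiction lies.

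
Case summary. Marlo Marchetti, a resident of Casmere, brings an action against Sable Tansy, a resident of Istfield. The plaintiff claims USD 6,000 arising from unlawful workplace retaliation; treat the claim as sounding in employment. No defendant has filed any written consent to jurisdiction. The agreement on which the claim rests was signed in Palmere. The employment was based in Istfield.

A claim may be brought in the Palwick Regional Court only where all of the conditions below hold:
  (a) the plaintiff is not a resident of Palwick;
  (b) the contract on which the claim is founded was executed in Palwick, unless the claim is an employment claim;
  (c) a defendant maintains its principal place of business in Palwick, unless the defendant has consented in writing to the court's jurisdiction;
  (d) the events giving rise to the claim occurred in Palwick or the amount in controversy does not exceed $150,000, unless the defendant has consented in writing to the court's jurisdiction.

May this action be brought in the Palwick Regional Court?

No

The Palwick Regional Court:
  (a) The plaintiff resides in Casmere, which is not Palwick. Met.
  (b) The contract was executed in Palmere, not Palwick. The proviso rescues it, though: the claim is an employment claim. Satisfied.
  (c) No defendant is a corporation. And no such written consent has been filed, so the proviso does not save it. Not satisfied.
  (d) The amount in controversy is 6,000 dollars, within the USD 150,000 ceiling — that alternative is enough. Condition met.
  → The court lacks jurisdiction.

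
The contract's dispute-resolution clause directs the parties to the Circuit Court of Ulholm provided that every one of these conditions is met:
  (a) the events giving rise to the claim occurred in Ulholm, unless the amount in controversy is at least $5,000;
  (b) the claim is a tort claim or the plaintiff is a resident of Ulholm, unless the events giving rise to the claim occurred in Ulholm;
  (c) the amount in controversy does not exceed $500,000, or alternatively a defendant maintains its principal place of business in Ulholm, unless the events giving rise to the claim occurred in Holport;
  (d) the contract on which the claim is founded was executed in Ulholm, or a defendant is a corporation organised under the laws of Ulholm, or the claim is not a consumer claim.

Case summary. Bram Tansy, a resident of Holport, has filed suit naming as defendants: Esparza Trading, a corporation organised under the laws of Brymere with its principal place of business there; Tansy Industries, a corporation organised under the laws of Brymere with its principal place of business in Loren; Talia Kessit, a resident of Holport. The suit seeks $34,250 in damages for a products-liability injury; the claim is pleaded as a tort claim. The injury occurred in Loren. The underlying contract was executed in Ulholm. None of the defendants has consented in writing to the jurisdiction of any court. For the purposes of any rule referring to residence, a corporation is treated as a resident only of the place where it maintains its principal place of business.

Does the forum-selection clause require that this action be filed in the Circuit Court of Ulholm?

Yes

The Circuit Court of Ulholm:
  (a) The operative events occurred in Loren, not Ulholm. But the amount in controversy is 34,250 dollars, which meets the $5,000 floor, and the 'unless' clause therefore excuses the requirement. Met.
  (b) The claim is a tort claim, so this disjunct is met. Satisfied.
  (c) The amount in controversy is 34,250 dollars, within the USD 500,000 ceiling, so this disjunct is met. Satisfied.
  (d) The contract was executed in Ulholm, so this disjunct is met. Condition met.
  → Forum clause is triggered.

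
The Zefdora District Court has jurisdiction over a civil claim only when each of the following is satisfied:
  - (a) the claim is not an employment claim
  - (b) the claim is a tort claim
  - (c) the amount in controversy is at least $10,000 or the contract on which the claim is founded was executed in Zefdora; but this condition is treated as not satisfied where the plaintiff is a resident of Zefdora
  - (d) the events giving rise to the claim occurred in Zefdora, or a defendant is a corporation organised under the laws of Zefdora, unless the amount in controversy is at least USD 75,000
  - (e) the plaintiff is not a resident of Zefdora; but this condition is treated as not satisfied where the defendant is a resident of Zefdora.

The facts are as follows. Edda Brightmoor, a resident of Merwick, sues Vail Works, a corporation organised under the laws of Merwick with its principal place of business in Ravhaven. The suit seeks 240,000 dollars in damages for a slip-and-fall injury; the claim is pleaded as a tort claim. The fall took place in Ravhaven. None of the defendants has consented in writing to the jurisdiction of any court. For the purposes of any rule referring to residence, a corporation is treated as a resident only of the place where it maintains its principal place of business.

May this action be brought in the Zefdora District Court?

The Zefdora District Court:
  (a) The claim is a tort claim, not an employment claim. Condition met.
  (b) The claim is a tort claim. Satisfied.
  (c) The amount in controversy is 240,000 dollars, which meets the 10,000 dollars floor — that alternative is enough. The exception is not triggered, since the plaintiff resides in Merwick, not Zefdora. Satisfied.
  (d) The operative events occurred in Ravhaven, not Zefdora; the corporate defendant(s) are organised in Merwick, not Zefdora — no alternative holds. However, the amount in controversy is USD 240,000, which meets the USD 75,000 floor, so the 'unless' proviso supplies this condition. Satisfied.
  (e) The plaintiff resides in Merwick, which is not Zefdora. The carve-out does not apply: the defendant resides in Ravhaven, not Zefdora. Condition met.
  → All conditions met; jurisdiction exists.

Yes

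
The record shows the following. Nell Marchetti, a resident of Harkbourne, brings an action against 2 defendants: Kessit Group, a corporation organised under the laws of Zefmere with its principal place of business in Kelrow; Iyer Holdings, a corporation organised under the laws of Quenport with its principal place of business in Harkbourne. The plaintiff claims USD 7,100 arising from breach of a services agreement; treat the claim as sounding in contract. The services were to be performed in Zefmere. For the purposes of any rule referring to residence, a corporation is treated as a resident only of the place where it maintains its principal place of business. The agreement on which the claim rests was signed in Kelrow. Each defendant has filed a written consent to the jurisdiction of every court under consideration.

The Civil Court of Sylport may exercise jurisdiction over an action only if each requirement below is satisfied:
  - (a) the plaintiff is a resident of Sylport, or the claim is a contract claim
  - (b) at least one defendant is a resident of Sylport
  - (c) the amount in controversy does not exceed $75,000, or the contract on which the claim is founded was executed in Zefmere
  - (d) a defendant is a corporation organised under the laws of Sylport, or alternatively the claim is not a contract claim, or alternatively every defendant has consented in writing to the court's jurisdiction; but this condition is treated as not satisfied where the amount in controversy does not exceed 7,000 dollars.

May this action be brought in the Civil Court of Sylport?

No

The Civil Court of Sylport:
  (a) The claim is a contract claim, so this disjunct is met. Satisfied.
  (b) No defendant resides in Sylport (they reside in Kelrow, Harkbourne). Condition not met.
  (c) The amount in controversy is USD 7,100, within the 75,000 dollars ceiling, which satisfies one of the alternatives. Satisfied.
  (d) Every defendant has filed written consent, so this disjunct is met. The carve-out does not apply: the amount in controversy is 7,100 dollars, above the USD 7,000 ceiling. Condition met.
  → Not every requirement is met — no jurisdiction.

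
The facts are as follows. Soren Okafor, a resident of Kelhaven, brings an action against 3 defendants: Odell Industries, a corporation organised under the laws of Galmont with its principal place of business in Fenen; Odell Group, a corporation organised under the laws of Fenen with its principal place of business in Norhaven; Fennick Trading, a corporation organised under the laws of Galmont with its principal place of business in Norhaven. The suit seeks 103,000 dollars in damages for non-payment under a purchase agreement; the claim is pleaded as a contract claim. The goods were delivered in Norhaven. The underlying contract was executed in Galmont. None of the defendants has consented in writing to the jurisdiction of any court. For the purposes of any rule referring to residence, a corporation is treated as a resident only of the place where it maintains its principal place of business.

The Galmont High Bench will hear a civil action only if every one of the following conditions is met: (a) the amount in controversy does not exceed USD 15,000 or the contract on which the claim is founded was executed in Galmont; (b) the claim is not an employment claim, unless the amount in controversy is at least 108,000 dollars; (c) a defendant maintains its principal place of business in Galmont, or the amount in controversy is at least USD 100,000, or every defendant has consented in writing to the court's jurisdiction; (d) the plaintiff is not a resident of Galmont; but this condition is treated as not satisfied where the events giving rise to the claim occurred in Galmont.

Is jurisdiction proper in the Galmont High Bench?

Yes

The Galmont High Bench:
  (a) The contract was executed in Galmont — that alternative is enough. Met.
  (b) The claim is a contract claim, not an employment claim. Satisfied.
  (c) The amount in controversy is 103,000 dollars, which meets the $100,000 floor, so this disjunct is met. Condition met.
  (d) The plaintiff resides in Kelhaven, which is not Galmont. The exception is not triggered, since the operative events occurred in Norhaven, not Galmont. Met.
  → Jurisdiction lies.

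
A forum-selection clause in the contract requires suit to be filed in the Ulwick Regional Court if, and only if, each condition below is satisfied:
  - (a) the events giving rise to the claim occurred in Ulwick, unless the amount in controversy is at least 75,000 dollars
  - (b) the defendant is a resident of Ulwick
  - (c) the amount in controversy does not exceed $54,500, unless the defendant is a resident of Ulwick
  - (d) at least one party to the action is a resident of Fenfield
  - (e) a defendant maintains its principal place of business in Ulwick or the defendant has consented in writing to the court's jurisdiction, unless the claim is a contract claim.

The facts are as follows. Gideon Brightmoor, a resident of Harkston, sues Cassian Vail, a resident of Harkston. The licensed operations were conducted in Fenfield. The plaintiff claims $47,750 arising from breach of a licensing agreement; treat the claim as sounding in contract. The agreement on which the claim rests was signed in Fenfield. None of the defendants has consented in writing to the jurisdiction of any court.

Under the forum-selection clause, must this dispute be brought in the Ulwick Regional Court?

No

The Ulwick Regional Court:
  (a) The operative events occurred in Fenfield, not Ulwick. Nor does the 'unless' clause help: the amount in controversy is USD 47,750, below the USD 75,000 floor. Condition not met.
  (b) The defendant resides in Harkston, not Ulwick. Fails.
  (c) The amount in controversy is USD 47,750, within the $54,500 ceiling. Satisfied.
  (d) No party resides in Fenfield. Condition not met.
  (e) No defendant is a corporation; no such written consent has been filed — none of the alternatives is met. But the claim is a contract claim, and the 'unless' clause therefore excuses the requirement. Satisfied.
  → Forum clause is not triggered.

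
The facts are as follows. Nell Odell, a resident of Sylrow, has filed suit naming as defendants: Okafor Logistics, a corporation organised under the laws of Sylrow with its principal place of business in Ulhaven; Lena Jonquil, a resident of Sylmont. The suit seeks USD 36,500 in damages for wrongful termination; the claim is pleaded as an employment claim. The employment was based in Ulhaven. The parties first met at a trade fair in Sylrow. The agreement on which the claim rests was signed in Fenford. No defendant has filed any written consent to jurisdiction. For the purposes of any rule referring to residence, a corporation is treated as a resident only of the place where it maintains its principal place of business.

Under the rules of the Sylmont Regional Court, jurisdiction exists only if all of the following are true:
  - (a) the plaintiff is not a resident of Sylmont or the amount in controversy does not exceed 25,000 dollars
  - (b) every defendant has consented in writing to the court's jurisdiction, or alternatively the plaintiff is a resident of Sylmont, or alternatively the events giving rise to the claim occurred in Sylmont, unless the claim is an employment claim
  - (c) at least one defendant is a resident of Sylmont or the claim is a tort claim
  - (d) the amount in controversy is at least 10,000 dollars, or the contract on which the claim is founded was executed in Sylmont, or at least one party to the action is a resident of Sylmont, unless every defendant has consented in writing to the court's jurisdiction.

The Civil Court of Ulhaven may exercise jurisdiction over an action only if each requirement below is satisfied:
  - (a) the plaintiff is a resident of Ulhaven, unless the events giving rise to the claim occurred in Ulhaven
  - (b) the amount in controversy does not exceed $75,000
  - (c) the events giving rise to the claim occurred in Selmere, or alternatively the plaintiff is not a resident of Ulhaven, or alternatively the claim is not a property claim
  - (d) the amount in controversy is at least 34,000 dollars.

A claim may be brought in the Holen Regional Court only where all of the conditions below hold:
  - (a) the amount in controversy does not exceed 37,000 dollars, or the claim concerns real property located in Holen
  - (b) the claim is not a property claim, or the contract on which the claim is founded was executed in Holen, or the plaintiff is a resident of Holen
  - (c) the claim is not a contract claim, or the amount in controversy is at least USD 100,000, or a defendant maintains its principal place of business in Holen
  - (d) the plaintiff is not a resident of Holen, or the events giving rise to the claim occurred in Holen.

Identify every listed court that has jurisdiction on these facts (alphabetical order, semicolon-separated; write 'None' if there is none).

the Civil Court of Ulhaven; the Holen Regional Court; the Sylmont Regional Court

The Sylmont Regional Court:
  (a) The plaintiff resides in Sylrow, which is not Sylmont, which satisfies one of the alternatives. Condition met.
  (b) No such written consent has been filed; the plaintiff resides in Sylrow, not Sylmont; the operative events occurred in Ulhaven, not Sylmont — every alternative fails. But the claim is an employment claim, and the 'unless' clause therefore excuses the requirement. Satisfied.
  (c) Lena Jonquil resides in Sylmont, so one alternative holds. Met.
  (d) The amount in controversy is 36,500 dollars, which meets the $10,000 floor, so this disjunct is met. Satisfied.
  → The court has jurisdiction.
The Civil Court of Ulhaven:
  (a) The plaintiff resides in Sylrow, not Ulhaven. However, the operative events occurred in Ulhaven, so the 'unless' proviso supplies this condition. Met.
  (b) The amount in controversy is 36,500 dollars, within the 75,000 dollars ceiling. Condition met.
  (c) The plaintiff resides in Sylrow, which is not Ulhaven, which satisfies one of the alternatives. Condition met.
  (d) The amount in controversy is 36,500 dollars, which meets the USD 34,000 floor. Condition met.
  → Jurisdiction lies.
The Holen Regional Court:
  (a) The amount in controversy is 36,500 dollars, within the $37,000 ceiling — that alternative is enough. Met.
  (b) The claim is an employment claim, not a property claim, which satisfies one of the alternatives. Met.
  (c) The claim is an employment claim, not a contract claim — that alternative is enough. Condition met.
  (d) The plaintiff resides in Sylrow, which is not Holen — that alternative is enough. Condition met.
  → Jurisdiction lies.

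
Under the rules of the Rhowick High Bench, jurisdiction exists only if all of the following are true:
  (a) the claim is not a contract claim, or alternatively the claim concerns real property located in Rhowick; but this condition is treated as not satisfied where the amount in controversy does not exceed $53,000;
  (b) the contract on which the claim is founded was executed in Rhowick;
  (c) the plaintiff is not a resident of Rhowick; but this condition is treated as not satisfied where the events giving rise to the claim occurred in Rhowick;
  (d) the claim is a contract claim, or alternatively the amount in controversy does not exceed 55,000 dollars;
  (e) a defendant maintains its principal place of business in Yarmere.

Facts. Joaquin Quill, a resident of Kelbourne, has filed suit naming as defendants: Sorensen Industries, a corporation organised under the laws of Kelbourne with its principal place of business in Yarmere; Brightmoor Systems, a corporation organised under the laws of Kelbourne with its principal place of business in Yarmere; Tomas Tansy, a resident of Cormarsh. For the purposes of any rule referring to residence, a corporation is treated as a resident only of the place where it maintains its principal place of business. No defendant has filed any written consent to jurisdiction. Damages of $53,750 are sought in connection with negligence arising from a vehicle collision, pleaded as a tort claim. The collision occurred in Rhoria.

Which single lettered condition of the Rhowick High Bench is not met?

(b)

The Rhowick High Bench:
  (a) The claim is a tort claim, not a contract claim, which satisfies one of the alternatives. The exception is not triggered, since the amount in controversy is $53,750, above the USD 53,000 ceiling. Met.
  (b) No contract (and hence no place of execution) is alleged. Not met.
  (c) The plaintiff resides in Kelbourne, which is not Rhowick. The carve-out does not apply: the operative events occurred in Rhoria, not Rhowick. Met.
  (d) The amount in controversy is 53,750 dollars, within the USD 55,000 ceiling — that alternative is enough. Satisfied.
  (e) Sorensen Industries has its principal place of business in Yarmere. Met.
Only condition (b) fails.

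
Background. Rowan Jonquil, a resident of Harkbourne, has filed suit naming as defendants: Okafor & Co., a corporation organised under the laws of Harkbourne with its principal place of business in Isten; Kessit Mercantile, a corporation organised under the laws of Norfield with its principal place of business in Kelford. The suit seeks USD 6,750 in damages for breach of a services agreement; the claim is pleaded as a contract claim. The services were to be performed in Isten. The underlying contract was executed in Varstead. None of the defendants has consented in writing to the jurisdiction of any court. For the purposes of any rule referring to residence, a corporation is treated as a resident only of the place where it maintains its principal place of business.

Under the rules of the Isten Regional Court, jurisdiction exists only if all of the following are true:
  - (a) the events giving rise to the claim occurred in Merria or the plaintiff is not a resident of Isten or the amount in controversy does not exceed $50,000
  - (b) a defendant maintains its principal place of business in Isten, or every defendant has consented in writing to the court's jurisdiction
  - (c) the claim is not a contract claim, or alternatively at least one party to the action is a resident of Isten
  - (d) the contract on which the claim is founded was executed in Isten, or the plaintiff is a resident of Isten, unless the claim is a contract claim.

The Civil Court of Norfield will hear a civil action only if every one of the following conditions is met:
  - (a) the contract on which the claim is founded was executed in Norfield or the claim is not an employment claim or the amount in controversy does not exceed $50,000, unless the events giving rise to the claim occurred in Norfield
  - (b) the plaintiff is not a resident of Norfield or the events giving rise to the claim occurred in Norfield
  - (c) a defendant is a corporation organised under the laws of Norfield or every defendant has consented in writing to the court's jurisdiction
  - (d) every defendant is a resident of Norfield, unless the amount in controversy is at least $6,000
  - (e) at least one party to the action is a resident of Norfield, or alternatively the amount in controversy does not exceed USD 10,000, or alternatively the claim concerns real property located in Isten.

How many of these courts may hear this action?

2

The Isten Regional Court:
  (a) The plaintiff resides in Harkbourne, which is not Isten, so one alternative holds. Condition met.
  (b) Okafor & Co. has its principal place of business in Isten, so one alternative holds. Satisfied.
  (c) Okafor & Co. resides in Isten, so this disjunct is met. Met.
  (d) The contract was executed in Varstead, not Isten; the plaintiff resides in Harkbourne, not Isten — every alternative fails. However, the claim is a contract claim, so the 'unless' proviso supplies this condition. Met.
  → The court has jurisdiction.
The Civil Court of Norfield:
  (a) The claim is a contract claim, not an employment claim, which satisfies one of the alternatives. Met.
  (b) The plaintiff resides in Harkbourne, which is not Norfield, so one alternative holds. Satisfied.
  (c) Kessit Mercantile is organised under the laws of Norfield, which satisfies one of the alternatives. Satisfied.
  (d) The defendants reside as follows — Okafor & Co. in Isten, Kessit Mercantile in Kelford — not all in Norfield. But the amount in controversy is 6,750 dollars, which meets the 6,000 dollars floor, and the 'unless' clause therefore excuses the requirement. Satisfied.
  (e) The amount in controversy is $6,750, within the $10,000 ceiling, which satisfies one of the alternatives. Met.
  → Jurisdiction lies.
Courts with jurisdiction: the Isten Regional Court, the Civil Court of Norfield — 2 in total.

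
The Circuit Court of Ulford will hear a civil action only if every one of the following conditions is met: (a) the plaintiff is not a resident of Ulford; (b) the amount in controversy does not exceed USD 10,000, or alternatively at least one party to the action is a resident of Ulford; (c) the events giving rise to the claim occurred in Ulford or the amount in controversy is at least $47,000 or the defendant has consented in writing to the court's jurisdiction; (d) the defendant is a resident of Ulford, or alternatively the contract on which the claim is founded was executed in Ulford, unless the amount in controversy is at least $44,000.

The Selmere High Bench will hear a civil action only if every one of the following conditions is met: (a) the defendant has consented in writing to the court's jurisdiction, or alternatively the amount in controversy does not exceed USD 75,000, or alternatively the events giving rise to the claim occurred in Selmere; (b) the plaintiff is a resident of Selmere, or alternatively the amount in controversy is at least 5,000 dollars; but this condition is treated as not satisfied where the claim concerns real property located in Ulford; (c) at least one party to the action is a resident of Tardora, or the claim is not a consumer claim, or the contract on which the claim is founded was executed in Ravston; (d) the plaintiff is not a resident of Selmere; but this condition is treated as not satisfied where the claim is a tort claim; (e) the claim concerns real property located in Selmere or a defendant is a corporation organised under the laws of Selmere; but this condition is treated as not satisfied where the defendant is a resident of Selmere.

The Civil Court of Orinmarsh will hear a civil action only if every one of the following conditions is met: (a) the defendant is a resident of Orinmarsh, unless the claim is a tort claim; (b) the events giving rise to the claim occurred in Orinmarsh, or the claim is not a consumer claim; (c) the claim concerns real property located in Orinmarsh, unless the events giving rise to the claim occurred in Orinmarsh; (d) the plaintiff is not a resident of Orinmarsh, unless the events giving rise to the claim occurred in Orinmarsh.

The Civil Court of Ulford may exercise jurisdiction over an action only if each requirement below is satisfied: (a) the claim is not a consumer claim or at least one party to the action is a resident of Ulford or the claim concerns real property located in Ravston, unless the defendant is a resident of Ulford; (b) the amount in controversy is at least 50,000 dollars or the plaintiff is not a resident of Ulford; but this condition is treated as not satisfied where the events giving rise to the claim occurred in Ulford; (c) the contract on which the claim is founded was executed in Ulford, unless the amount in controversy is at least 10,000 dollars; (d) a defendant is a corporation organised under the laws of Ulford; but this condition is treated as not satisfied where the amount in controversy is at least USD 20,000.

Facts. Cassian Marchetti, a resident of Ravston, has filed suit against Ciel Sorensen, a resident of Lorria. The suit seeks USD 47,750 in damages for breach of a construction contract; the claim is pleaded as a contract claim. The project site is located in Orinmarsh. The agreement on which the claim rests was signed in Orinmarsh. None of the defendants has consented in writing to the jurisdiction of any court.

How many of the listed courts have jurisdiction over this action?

0

The Circuit Court of Ulford:
  (a) The plaintiff resides in Ravston, which is not Ulford. Condition met.
  (b) The amount in controversy is 47,750 dollars, above the 10,000 dollars ceiling; no party resides in Ulford — none of the alternatives is met. Not satisfied.
  (c) The amount in controversy is $47,750, which meets the $47,000 floor, so this disjunct is met. Satisfied.
  (d) The defendant resides in Lorria, not Ulford; the contract was executed in Orinmarsh, not Ulford — no alternative holds. However, the amount in controversy is USD 47,750, which meets the USD 44,000 floor, so the 'unless' proviso supplies this condition. Satisfied.
  → Not every requirement is met — no jurisdiction.
The Selmere High Bench:
  (a) The amount in controversy is 47,750 dollars, within the $75,000 ceiling, so one alternative holds. Satisfied.
  (b) The amount in controversy is $47,750, which meets the 5,000 dollars floor — that alternative is enough. And the carve-out is inapplicable — the claim does not concern real property. Satisfied.
  (c) The claim is a contract claim, not a consumer claim, which satisfies one of the alternatives. Met.
  (d) The plaintiff resides in Ravston, which is not Selmere. And the carve-out is inapplicable — the claim is a contract claim, not a tort claim. Met.
  (e) The claim does not concern real property; no defendant is a corporation — none of the alternatives is met. Not satisfied.
  → Not every requirement is met — no jurisdiction.
The Civil Court of Orinmarsh:
  (a) The defendant resides in Lorria, not Orinmarsh. And the claim is a contract claim, not a tort claim, so the proviso does not save it. Fails.
  (b) The operative events occurred in Orinmarsh — that alternative is enough. Satisfied.
  (c) The claim does not concern real property. But the operative events occurred in Orinmarsh, and the 'unless' clause therefore excuses the requirement. Met.
  (d) The plaintiff resides in Ravston, which is not Orinmarsh. Met.
  → Not every requirement is met — no jurisdiction.
The Civil Court of Ulford:
  (a) The claim is a contract claim, not a consumer claim — that alternative is enough. Met.
  (b) The plaintiff resides in Ravston, which is not Ulford, so one alternative holds. And the carve-out is inapplicable — the operative events occurred in Orinmarsh, not Ulford. Met.
  (c) The contract was executed in Orinmarsh, not Ulford. The proviso rescues it, though: the amount in controversy is USD 47,750, which meets the 10,000 dollars floor. Condition met.
  (d) No defendant is a corporation. Not met.
  → No jurisdiction.
No court satisfies all of its conditions.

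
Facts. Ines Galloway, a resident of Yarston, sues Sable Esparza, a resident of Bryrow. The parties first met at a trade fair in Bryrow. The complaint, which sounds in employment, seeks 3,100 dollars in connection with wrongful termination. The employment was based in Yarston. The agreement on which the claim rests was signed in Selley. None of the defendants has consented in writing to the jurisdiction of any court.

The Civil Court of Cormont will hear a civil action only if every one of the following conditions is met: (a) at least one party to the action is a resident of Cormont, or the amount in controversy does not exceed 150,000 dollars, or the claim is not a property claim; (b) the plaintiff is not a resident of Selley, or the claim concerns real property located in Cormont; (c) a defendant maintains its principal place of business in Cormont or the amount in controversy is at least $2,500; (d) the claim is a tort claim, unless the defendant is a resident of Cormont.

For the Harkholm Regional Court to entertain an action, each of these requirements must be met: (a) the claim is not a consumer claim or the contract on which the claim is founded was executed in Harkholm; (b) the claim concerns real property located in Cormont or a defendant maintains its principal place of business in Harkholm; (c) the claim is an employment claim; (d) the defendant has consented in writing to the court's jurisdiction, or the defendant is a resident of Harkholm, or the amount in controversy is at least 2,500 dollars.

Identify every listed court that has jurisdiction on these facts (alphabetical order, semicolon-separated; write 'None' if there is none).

None

The Civil Court of Cormont:
  (a) The amount in controversy is USD 3,100, within the USD 150,000 ceiling, so this disjunct is met. Condition met.
  (b) The plaintiff resides in Yarston, which is not Selley — that alternative is enough. Condition met.
  (c) The amount in controversy is USD 3,100, which meets the $2,500 floor — that alternative is enough. Satisfied.
  (d) The claim is an employment claim, not a tort claim. Nor does the 'unless' clause help: the defendant resides in Bryrow, not Cormont. Fails.
  → At least one condition fails; no jurisdiction.
The Harkholm Regional Court:
  (a) The claim is an employment claim, not a consumer claim, so one alternative holds. Met.
  (b) The claim does not concern real property; no defendant is a corporation — none of the alternatives is met. Not met.
  (c) The claim is an employment claim. Met.
  (d) The amount in controversy is 3,100 dollars, which meets the $2,500 floor, so one alternative holds. Condition met.
  → At least one condition fails; no jurisdiction.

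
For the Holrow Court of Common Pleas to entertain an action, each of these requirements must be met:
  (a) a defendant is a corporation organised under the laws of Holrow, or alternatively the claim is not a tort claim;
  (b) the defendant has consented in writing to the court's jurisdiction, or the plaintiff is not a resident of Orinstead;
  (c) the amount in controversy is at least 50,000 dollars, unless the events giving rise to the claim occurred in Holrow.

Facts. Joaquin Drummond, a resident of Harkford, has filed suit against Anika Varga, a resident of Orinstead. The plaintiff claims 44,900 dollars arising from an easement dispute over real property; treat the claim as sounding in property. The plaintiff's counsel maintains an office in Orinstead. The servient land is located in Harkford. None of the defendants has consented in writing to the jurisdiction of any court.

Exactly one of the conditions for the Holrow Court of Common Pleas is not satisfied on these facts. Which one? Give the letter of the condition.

(c)

The Holrow Court of Common Pleas:
  (a) The claim is a property claim, not a tort claim, which satisfies one of the alternatives. Condition met.
  (b) The plaintiff resides in Harkford, which is not Orinstead, so this disjunct is met. Met.
  (c) The amount in controversy is USD 44,900, below the 50,000 dollars floor. And the operative events occurred in Harkford, not Holrow, so the proviso does not save it. Condition not met.
Only condition (c) fails.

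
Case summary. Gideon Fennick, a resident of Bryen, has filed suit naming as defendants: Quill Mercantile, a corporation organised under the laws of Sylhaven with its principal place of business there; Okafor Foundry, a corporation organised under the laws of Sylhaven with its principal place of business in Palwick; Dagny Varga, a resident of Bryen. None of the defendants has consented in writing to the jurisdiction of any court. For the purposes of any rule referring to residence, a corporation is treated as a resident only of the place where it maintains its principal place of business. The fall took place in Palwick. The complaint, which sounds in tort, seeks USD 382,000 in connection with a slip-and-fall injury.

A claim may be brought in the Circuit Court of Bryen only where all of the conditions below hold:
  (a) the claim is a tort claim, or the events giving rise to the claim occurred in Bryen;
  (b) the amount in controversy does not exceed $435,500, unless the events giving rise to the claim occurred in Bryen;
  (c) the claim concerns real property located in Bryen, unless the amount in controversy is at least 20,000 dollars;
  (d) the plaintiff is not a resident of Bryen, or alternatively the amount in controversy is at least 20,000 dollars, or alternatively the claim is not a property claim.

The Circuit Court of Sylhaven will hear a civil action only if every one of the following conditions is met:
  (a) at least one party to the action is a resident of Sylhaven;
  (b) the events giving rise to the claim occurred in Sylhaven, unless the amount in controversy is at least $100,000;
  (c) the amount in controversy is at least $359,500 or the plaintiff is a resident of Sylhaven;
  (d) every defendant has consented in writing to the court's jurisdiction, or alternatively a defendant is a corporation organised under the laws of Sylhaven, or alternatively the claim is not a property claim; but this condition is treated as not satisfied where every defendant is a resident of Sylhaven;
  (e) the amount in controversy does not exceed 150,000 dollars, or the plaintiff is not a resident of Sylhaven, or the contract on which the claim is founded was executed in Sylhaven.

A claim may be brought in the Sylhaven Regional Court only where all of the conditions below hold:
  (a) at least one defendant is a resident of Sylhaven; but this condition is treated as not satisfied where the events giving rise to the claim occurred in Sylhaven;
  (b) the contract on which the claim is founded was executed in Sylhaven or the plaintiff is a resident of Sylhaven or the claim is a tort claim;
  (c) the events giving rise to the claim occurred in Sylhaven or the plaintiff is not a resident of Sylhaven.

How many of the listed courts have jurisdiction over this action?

The Circuit Court of Bryen:
  (a) The claim is a tort claim, which satisfies one of the alternatives. Satisfied.
  (b) The amount in controversy is USD 382,000, within the 435,500 dollars ceiling. Satisfied.
  (c) The claim does not concern real property. But the amount in controversy is 382,000 dollars, which meets the USD 20,000 floor, and the 'unless' clause therefore excuses the requirement. Met.
  (d) The amount in controversy is $382,000, which meets the 20,000 dollars floor, so one alternative holds. Condition met.
  → All conditions met; jurisdiction exists.
The Circuit Court of Sylhaven:
  (a) Quill Mercantile resides in Sylhaven. Met.
  (b) The operative events occurred in Palwick, not Sylhaven. The proviso rescues it, though: the amount in controversy is USD 382,000, which meets the USD 100,000 floor. Condition met.
  (c) The amount in controversy is 382,000 dollars, which meets the USD 359,500 floor — that alternative is enough. Condition met.
  (d) Quill Mercantile is organised under the laws of Sylhaven, which satisfies one of the alternatives. The carve-out does not apply: the defendants reside as follows — Quill Mercantile in Sylhaven, Okafor Foundry in Palwick, Dagny Varga in Bryen — not all in Sylhaven. Condition met.
  (e) The plaintiff resides in Bryen, which is not Sylhaven, so one alternative holds. Condition met.
  → Every requirement is satisfied — jurisdiction.
The Sylhaven Regional Court:
  (a) Quill Mercantile resides in Sylhaven. And the carve-out is inapplicable — the operative events occurred in Palwick, not Sylhaven. Condition met.
  (b) The claim is a tort claim, so one alternative holds. Met.
  (c) The plaintiff resides in Bryen, which is not Sylhaven, so this disjunct is met. Met.
  → The court has jurisdiction.
Courts with jurisdiction: the Circuit Court of Bryen, the Circuit Court of Sylhaven, the Sylhaven Regional Court — 3 in total.

3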